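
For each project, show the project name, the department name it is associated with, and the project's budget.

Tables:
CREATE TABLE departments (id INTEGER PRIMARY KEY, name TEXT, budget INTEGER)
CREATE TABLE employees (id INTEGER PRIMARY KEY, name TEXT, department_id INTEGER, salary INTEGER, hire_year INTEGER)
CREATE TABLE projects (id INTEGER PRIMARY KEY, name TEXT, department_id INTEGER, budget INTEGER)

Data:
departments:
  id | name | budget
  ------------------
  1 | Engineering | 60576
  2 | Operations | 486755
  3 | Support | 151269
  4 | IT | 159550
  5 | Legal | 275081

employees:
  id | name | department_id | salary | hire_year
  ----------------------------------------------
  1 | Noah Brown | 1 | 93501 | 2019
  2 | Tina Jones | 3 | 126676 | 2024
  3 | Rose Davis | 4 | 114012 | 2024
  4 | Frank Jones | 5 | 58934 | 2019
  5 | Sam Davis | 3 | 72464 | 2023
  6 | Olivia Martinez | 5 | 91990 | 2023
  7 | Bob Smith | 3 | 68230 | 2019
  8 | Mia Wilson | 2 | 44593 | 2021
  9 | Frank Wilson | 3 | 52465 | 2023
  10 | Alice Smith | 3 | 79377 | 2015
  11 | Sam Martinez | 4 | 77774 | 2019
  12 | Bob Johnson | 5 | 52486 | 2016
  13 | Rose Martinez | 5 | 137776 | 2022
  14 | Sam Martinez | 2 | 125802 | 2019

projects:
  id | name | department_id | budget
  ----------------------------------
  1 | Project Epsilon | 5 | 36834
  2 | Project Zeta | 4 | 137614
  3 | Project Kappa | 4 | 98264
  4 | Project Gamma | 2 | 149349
SELECT c.name, p.name AS department, c.budget FROM projects c JOIN departments p ON c.department_id = p.id

Execution result:
name | department | budget
Project Epsilon | Legal | 36834
Project Zeta | IT | 137614
Project Kappa | IT | 98264
Project Gamma | Operations | 149349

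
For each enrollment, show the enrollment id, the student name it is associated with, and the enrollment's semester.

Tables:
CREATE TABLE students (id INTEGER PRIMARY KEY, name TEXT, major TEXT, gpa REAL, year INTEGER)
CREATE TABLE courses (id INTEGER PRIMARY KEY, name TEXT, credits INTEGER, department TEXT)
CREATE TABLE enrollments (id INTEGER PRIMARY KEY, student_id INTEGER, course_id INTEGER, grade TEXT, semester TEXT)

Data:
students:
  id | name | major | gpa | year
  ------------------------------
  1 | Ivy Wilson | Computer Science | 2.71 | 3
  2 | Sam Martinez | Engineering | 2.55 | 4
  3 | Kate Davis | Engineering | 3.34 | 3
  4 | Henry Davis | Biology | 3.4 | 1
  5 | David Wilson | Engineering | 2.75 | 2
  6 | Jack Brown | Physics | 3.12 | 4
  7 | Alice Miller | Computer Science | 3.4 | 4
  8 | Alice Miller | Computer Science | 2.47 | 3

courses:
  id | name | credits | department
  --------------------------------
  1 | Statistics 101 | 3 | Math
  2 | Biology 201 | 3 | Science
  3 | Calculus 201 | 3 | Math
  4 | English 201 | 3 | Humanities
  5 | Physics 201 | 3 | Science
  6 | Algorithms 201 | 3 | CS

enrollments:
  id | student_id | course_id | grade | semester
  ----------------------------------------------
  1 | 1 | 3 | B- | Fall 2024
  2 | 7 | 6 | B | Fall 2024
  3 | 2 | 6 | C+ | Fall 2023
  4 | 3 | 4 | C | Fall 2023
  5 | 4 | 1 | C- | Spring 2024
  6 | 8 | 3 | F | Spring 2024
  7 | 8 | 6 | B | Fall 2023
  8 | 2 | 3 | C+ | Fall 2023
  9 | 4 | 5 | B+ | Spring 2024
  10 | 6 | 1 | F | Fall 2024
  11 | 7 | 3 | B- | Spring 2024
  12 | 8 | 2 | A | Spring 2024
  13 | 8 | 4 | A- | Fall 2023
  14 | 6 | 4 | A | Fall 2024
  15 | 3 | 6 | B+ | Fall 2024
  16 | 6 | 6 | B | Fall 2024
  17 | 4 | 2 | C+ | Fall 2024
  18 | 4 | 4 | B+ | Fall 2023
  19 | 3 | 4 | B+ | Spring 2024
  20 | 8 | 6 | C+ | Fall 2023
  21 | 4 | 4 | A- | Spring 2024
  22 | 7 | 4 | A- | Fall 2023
SELECT c.id, p.name AS student, c.semester FROM enrollments c JOIN students p ON c.student_id = p.id

Execution result:
id | student | semester
1 | Ivy Wilson | Fall 2024
2 | Alice Miller | Fall 2024
3 | Sam Martinez | Fall 2023
4 | Kate Davis | Fall 2023
5 | Henry Davis | Spring 2024
6 | Alice Miller | Spring 2024
7 | Alice Miller | Fall 2023
8 | Sam Martinez | Fall 2023
9 | Henry Davis | Spring 2024
10 | Jack Brown | Fall 2024
11 | Alice Miller | Spring 2024
12 | Alice Miller | Spring 2024
13 | Alice Miller | Fall 2023
14 | Jack Brown | Fall 2024
15 | Kate Davis | Fall 2024
16 | Jack Brown | Fall 2024
17 | Henry Davis | Fall 2024
18 | Henry Davis | Fall 2023
19 | Kate Davis | Spring 2024
20 | Alice Miller | Fall 2023
21 | Henry Davis | Spring 2024
22 | Alice Miller | Fall 2023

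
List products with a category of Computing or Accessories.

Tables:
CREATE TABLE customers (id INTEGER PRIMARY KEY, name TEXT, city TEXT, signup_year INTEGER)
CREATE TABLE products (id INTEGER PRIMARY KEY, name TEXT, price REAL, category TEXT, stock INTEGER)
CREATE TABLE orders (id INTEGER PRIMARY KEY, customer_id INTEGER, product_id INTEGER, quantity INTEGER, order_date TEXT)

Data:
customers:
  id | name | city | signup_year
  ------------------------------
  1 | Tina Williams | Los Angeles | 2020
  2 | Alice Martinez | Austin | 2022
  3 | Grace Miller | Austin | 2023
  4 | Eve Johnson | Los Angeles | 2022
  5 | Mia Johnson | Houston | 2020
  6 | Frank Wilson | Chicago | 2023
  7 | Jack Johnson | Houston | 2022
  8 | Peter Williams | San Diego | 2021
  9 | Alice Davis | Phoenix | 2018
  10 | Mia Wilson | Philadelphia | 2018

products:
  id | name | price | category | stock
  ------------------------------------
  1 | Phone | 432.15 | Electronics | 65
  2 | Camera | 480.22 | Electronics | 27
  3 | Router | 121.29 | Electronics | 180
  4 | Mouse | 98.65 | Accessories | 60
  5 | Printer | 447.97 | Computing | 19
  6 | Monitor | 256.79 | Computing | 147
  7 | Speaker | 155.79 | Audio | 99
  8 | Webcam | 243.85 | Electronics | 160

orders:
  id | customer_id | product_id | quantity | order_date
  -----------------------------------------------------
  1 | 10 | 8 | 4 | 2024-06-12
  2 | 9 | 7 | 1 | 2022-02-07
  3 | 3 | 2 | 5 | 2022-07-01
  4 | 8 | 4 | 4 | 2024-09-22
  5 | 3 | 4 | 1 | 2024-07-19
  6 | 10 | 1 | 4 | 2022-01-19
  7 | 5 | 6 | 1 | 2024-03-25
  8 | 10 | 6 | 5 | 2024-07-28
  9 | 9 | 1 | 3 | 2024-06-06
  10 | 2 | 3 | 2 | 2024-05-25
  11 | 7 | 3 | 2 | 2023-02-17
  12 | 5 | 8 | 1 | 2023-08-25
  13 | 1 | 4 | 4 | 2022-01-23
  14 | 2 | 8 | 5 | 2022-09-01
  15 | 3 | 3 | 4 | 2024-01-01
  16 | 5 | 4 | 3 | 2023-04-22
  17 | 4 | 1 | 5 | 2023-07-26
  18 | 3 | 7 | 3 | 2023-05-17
SELECT name, category FROM products WHERE category IN ('Computing', 'Accessories')

Execution result:
name | category
Mouse | Accessories
Printer | Computing
Monitor | Computing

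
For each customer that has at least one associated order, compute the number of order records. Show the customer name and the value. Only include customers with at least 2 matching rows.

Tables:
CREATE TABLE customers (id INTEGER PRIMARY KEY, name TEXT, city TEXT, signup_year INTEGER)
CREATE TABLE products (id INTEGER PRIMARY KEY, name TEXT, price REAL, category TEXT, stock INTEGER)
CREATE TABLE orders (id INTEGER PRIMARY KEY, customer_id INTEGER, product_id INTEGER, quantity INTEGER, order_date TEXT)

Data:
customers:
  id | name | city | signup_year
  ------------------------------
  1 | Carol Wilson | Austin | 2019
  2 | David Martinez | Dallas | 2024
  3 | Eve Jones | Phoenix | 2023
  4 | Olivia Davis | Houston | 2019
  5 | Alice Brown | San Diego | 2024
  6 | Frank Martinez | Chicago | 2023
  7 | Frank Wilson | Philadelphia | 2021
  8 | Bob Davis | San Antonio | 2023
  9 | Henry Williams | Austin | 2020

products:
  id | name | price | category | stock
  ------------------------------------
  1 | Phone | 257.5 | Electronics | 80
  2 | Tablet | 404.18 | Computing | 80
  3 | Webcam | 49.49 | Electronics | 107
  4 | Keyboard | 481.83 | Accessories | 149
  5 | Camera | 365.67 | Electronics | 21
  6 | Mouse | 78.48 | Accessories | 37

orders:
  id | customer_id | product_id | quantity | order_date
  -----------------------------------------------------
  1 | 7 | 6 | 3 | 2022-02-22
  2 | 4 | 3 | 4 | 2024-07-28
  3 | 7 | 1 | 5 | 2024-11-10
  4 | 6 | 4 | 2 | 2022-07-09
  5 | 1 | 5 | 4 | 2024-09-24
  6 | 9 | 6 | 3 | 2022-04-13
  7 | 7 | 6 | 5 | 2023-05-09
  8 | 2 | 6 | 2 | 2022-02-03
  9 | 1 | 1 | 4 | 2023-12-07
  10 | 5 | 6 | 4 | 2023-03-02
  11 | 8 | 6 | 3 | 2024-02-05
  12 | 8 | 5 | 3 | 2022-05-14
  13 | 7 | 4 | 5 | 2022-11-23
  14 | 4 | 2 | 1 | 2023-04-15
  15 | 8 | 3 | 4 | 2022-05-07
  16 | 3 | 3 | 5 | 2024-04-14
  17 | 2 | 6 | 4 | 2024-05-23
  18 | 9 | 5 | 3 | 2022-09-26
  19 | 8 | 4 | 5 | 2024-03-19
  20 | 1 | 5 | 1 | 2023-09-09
SELECT p.name, COUNT(*) AS n FROM orders c JOIN customers p ON c.customer_id = p.id GROUP BY p.id, p.name HAVING COUNT(*) >= 2

Execution result:
name | n
Carol Wilson | 3
David Martinez | 2
Olivia Davis | 2
Frank Wilson | 4
Bob Davis | 4
Henry Williams | 2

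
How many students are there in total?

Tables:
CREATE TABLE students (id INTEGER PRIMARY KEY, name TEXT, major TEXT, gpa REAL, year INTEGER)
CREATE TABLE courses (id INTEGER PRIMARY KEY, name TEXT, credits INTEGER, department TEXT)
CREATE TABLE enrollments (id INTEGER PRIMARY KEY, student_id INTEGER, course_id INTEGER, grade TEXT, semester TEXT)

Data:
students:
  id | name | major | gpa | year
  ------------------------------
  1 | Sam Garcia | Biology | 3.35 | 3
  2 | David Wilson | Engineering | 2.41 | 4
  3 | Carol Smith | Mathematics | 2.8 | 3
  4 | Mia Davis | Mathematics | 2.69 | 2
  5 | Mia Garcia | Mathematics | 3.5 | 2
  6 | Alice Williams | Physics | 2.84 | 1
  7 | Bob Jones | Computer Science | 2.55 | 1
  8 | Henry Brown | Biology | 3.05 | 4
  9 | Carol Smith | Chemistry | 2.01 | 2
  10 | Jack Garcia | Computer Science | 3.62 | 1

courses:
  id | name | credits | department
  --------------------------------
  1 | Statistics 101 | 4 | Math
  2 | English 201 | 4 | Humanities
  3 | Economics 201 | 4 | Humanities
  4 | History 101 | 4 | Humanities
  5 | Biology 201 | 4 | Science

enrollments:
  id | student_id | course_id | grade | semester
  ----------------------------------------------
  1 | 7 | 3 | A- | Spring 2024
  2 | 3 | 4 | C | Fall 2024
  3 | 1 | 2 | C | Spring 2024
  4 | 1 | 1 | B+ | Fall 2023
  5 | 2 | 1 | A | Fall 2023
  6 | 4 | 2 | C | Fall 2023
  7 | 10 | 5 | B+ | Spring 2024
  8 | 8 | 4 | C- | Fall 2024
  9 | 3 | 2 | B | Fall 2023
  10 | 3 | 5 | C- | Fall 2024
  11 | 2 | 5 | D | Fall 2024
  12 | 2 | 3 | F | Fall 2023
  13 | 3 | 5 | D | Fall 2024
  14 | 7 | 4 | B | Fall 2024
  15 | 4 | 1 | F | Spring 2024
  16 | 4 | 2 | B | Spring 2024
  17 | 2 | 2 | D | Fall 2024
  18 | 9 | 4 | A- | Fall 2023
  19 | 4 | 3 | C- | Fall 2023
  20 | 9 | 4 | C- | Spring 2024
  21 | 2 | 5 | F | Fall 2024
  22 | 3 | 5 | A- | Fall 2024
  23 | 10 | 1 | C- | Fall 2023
SELECT COUNT(*) FROM students

Execution result:
10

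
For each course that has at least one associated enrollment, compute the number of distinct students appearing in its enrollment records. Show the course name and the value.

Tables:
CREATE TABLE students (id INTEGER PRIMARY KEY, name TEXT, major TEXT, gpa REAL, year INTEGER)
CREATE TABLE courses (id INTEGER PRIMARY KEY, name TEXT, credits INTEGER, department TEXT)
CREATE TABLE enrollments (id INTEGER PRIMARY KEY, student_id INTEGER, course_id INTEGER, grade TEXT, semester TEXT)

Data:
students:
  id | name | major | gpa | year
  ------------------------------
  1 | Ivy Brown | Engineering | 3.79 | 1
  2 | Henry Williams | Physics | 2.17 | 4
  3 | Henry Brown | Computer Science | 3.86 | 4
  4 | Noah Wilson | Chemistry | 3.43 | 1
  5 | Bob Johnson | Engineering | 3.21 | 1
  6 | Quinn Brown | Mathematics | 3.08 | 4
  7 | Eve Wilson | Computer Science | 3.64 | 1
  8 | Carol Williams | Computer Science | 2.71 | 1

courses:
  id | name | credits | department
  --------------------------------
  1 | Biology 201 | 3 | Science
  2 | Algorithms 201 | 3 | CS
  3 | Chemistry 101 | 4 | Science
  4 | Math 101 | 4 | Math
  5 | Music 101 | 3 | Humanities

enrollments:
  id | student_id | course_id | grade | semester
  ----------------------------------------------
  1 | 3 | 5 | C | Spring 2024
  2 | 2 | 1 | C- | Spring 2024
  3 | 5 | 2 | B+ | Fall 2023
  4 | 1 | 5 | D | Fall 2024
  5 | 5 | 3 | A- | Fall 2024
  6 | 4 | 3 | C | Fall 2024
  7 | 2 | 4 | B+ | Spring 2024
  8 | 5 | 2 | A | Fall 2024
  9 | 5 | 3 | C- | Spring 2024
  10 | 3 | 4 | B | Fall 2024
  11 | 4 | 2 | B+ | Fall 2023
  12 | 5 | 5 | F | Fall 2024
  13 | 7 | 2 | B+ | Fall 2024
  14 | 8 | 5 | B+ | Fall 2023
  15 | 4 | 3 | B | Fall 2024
SELECT p.name, COUNT(DISTINCT c.student_id) AS distinct_student_count FROM enrollments c JOIN courses p ON c.course_id = p.id GROUP BY p.id, p.name

Execution result:
name | distinct_student_count
Biology 201 | 1
Algorithms 201 | 3
Chemistry 101 | 2
Math 101 | 2
Music 101 | 4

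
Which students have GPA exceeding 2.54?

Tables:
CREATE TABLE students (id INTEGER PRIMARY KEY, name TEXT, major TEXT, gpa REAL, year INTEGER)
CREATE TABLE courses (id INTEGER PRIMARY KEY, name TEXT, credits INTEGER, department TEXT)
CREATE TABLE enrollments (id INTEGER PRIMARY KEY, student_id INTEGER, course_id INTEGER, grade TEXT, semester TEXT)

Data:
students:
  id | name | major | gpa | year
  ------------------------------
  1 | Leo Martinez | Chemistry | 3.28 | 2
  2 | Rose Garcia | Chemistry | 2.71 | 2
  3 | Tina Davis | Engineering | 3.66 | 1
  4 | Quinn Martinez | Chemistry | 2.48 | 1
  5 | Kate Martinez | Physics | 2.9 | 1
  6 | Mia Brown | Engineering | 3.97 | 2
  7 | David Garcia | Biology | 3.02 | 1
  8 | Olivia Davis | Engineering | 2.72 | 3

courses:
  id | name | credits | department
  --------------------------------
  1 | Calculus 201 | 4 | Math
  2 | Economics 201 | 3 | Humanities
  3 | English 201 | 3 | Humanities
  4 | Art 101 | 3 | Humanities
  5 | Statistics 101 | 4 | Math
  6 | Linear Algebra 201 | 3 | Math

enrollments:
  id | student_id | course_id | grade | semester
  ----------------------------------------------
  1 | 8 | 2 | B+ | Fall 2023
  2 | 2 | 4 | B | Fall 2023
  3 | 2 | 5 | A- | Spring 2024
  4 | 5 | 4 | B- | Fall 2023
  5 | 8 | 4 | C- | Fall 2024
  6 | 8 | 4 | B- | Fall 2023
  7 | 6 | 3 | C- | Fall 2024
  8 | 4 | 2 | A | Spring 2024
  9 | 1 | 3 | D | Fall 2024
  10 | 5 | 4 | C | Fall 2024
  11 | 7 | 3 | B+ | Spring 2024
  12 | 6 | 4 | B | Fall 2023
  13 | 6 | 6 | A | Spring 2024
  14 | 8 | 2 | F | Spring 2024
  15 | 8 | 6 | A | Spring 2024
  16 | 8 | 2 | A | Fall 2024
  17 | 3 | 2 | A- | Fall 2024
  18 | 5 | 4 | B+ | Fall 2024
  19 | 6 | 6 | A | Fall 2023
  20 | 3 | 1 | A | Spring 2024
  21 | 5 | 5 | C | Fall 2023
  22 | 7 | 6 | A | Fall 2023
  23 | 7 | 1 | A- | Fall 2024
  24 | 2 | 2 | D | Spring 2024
SELECT name, gpa FROM students WHERE gpa > 2.54

Execution result:
name | gpa
Leo Martinez | 3.28
Rose Garcia | 2.71
Tina Davis | 3.66
Kate Martinez | 2.90
Mia Brown | 3.97
David Garcia | 3.02
Olivia Davis | 2.72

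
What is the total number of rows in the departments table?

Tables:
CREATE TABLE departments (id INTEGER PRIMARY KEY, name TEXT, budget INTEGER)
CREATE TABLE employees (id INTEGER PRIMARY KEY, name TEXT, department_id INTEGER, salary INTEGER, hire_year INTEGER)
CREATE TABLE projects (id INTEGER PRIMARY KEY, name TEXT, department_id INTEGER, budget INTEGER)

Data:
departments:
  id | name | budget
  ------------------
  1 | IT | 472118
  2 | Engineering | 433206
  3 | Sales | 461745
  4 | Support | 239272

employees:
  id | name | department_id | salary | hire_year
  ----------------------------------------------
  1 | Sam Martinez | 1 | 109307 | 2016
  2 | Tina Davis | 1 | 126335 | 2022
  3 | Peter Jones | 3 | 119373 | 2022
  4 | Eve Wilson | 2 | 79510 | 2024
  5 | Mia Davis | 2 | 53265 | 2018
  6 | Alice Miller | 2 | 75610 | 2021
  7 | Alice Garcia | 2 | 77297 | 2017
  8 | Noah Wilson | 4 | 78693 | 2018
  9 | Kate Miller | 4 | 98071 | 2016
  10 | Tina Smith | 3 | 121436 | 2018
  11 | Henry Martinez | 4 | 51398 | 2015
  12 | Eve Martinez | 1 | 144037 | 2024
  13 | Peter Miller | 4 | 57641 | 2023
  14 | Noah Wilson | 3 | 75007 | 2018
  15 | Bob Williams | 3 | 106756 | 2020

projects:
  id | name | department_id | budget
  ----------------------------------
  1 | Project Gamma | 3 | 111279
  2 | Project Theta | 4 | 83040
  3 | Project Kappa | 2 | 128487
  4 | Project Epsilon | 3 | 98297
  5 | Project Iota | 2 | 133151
SELECT COUNT(*) FROM departments

Execution result:
4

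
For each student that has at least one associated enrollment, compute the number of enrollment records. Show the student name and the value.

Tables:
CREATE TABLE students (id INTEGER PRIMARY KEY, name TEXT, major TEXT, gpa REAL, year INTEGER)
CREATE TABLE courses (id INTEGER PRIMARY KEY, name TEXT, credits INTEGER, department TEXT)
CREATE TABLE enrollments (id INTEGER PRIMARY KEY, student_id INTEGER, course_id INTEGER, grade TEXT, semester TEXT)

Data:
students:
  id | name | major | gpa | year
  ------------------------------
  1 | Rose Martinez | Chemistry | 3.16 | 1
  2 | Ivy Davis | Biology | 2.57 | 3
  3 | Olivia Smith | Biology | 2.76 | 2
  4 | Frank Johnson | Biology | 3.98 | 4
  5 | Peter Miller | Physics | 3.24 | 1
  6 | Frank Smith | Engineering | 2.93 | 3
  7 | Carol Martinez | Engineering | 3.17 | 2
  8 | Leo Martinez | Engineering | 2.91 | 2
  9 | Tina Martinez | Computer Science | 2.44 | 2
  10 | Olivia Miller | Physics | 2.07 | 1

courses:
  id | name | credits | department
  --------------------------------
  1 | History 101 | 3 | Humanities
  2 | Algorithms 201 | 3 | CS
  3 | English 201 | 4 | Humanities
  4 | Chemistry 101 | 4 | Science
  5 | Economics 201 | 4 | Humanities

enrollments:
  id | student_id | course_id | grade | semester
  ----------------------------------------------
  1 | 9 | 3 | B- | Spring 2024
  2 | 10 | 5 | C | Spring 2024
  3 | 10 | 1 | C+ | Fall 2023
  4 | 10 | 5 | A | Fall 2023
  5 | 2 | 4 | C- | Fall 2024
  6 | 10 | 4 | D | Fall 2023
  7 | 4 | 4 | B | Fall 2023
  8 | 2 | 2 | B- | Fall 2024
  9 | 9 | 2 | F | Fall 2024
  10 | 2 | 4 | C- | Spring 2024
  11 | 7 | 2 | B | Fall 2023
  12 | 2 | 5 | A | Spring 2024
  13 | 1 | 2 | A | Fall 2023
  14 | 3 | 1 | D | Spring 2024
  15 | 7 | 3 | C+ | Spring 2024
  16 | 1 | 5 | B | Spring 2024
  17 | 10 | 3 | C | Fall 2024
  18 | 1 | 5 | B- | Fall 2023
SELECT p.name, COUNT(*) AS n FROM enrollments c JOIN students p ON c.student_id = p.id GROUP BY p.id, p.name

Execution result:
name | n
Rose Martinez | 3
Ivy Davis | 4
Olivia Smith | 1
Frank Johnson | 1
Carol Martinez | 2
Tina Martinez | 2
Olivia Miller | 5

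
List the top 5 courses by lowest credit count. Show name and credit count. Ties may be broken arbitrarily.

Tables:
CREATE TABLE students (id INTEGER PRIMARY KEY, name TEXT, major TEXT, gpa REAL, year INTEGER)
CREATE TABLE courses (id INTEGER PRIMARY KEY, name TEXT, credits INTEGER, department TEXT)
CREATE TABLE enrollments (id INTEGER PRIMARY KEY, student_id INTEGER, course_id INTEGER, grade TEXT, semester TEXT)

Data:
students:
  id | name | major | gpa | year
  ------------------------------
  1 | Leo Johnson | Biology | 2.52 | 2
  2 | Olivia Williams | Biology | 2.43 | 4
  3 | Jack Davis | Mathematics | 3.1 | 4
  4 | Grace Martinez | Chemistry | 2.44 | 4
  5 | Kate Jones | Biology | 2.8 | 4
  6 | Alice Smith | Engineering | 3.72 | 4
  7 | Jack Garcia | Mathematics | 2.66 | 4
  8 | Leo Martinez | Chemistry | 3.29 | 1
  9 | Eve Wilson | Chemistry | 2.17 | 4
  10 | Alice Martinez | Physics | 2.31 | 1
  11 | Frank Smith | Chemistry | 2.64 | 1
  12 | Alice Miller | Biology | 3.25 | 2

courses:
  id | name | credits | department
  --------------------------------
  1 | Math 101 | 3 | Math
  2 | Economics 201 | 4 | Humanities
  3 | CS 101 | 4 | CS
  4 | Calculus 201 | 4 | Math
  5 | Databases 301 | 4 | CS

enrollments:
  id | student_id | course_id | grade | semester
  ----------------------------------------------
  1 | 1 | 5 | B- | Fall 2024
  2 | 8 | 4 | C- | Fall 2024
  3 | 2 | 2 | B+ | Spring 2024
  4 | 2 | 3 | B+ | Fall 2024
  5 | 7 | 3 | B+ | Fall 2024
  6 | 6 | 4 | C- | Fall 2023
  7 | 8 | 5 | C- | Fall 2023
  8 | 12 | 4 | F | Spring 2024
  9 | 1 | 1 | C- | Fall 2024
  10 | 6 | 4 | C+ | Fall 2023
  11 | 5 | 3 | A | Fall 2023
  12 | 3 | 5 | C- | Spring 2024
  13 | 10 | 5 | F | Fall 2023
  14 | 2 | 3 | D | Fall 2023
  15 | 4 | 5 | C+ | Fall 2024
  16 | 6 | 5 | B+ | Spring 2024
SELECT name, credits FROM courses ORDER BY credits ASC LIMIT 5

Execution result:
name | credits
Math 101 | 3
Economics 201 | 4
CS 101 | 4
Calculus 201 | 4
Databases 301 | 4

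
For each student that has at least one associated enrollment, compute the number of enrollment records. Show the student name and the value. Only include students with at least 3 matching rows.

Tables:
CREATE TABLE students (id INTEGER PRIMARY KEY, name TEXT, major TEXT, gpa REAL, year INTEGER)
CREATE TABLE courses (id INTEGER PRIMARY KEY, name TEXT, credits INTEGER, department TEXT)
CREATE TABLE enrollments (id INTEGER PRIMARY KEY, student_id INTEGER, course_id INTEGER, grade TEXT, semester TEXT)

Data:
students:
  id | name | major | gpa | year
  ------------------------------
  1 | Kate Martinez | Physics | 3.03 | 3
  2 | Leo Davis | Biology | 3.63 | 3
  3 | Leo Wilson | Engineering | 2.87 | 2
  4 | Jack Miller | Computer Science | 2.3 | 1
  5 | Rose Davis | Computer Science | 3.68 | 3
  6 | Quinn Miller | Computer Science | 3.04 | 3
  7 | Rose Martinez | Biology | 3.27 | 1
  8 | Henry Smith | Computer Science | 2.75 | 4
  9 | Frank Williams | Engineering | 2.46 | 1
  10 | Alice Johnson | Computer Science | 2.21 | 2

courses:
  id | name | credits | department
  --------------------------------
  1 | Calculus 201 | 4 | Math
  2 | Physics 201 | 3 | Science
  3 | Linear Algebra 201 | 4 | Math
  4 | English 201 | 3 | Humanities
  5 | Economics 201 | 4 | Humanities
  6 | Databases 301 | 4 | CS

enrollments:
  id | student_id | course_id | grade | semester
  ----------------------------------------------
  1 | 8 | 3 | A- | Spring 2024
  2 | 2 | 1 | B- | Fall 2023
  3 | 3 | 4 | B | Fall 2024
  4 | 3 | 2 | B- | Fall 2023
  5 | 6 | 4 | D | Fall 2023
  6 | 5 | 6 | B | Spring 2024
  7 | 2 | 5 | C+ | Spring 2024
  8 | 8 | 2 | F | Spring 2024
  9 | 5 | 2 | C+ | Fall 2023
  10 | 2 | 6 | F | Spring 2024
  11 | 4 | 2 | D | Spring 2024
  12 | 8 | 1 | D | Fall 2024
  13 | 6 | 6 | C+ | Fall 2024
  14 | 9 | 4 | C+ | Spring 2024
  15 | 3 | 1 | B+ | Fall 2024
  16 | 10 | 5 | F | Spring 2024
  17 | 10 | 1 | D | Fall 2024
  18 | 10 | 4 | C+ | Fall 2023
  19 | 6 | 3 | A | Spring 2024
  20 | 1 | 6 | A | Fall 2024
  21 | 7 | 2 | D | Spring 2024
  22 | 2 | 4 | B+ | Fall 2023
SELECT p.name, COUNT(*) AS n FROM enrollments c JOIN students p ON c.student_id = p.id GROUP BY p.id, p.name HAVING COUNT(*) >= 3

Execution result:
name | n
Leo Davis | 4
Leo Wilson | 3
Quinn Miller | 3
Henry Smith | 3
Alice Johnson | 3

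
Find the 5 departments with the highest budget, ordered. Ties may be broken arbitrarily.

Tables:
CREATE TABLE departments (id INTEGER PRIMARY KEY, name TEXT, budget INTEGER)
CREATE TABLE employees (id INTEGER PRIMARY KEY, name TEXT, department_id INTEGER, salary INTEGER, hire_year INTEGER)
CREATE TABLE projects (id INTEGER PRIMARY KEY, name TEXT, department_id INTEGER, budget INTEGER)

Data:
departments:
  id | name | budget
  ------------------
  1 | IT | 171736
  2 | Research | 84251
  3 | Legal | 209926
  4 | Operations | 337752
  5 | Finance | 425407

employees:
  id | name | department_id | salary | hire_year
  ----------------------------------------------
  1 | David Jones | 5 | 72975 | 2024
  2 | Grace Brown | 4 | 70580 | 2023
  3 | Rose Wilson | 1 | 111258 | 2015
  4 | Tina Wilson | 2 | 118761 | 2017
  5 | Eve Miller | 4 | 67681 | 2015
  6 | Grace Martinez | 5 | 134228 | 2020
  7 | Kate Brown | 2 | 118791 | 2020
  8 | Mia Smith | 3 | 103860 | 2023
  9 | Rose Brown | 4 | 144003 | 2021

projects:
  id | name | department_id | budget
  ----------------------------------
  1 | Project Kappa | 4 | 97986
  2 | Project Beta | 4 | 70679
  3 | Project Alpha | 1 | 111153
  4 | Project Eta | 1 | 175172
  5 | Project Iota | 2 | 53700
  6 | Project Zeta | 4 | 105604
SELECT name, budget FROM departments ORDER BY budget DESC LIMIT 5

Execution result:
name | budget
Finance | 425407
Operations | 337752
Legal | 209926
IT | 171736
Research | 84251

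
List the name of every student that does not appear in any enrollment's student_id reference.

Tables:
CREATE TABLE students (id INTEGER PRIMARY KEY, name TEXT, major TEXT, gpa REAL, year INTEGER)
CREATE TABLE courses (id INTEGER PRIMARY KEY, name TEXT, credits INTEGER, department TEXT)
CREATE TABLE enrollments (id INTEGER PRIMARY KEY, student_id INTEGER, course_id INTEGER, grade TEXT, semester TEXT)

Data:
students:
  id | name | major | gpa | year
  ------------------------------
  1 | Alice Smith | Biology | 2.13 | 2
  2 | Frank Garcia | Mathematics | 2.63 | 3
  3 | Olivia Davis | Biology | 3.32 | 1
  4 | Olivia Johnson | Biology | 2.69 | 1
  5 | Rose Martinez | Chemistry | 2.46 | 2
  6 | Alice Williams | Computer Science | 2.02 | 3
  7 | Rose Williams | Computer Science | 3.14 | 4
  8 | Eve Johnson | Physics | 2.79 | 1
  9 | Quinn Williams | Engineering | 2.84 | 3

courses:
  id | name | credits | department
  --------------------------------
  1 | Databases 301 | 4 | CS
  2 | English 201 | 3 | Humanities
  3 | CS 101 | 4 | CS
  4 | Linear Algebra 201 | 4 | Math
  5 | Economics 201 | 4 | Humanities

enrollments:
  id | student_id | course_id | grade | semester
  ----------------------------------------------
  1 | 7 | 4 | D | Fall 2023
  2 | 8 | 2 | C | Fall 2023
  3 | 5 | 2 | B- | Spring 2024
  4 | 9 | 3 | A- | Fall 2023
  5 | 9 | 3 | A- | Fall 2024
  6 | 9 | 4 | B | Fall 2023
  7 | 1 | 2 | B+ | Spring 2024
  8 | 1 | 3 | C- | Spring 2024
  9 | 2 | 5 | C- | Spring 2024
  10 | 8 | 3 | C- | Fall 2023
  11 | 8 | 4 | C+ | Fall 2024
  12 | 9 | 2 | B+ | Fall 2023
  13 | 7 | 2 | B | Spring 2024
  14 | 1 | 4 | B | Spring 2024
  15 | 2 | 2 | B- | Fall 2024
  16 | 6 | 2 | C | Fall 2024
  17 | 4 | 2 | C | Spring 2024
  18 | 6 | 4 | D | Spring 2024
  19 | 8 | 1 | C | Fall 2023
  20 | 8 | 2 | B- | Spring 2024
SELECT p.name FROM students p LEFT JOIN enrollments c ON c.student_id = p.id WHERE c.id IS NULL

Execution result:
Olivia Davis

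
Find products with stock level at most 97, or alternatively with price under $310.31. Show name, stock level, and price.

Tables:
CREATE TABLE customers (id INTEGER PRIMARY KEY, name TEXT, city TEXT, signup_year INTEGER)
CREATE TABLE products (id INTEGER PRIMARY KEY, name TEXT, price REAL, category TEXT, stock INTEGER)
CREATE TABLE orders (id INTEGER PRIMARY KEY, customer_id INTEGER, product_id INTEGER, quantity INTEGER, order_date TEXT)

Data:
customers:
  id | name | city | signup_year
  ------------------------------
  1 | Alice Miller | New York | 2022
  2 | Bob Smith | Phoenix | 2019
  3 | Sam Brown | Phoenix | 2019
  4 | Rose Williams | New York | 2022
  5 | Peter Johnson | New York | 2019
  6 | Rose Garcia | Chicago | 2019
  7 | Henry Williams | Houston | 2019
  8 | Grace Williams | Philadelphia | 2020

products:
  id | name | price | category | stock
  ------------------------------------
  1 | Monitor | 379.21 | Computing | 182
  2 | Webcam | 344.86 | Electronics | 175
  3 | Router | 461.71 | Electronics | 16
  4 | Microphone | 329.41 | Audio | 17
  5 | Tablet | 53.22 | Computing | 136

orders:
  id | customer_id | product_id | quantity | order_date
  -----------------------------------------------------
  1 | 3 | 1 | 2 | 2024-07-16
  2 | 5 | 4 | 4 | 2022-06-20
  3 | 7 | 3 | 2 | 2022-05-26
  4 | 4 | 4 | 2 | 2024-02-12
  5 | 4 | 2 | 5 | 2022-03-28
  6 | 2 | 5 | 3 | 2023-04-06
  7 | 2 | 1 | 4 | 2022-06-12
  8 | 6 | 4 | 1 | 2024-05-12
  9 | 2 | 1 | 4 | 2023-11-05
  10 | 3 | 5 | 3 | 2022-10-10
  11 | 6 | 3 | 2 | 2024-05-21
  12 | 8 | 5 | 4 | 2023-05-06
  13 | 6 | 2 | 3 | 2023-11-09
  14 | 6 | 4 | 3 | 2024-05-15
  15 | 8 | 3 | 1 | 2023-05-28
SELECT name, stock, price FROM products WHERE stock <= 97 OR price < 310.31

Execution result:
name | stock | price
Router | 16 | 461.71
Microphone | 17 | 329.41
Tablet | 136 | 53.22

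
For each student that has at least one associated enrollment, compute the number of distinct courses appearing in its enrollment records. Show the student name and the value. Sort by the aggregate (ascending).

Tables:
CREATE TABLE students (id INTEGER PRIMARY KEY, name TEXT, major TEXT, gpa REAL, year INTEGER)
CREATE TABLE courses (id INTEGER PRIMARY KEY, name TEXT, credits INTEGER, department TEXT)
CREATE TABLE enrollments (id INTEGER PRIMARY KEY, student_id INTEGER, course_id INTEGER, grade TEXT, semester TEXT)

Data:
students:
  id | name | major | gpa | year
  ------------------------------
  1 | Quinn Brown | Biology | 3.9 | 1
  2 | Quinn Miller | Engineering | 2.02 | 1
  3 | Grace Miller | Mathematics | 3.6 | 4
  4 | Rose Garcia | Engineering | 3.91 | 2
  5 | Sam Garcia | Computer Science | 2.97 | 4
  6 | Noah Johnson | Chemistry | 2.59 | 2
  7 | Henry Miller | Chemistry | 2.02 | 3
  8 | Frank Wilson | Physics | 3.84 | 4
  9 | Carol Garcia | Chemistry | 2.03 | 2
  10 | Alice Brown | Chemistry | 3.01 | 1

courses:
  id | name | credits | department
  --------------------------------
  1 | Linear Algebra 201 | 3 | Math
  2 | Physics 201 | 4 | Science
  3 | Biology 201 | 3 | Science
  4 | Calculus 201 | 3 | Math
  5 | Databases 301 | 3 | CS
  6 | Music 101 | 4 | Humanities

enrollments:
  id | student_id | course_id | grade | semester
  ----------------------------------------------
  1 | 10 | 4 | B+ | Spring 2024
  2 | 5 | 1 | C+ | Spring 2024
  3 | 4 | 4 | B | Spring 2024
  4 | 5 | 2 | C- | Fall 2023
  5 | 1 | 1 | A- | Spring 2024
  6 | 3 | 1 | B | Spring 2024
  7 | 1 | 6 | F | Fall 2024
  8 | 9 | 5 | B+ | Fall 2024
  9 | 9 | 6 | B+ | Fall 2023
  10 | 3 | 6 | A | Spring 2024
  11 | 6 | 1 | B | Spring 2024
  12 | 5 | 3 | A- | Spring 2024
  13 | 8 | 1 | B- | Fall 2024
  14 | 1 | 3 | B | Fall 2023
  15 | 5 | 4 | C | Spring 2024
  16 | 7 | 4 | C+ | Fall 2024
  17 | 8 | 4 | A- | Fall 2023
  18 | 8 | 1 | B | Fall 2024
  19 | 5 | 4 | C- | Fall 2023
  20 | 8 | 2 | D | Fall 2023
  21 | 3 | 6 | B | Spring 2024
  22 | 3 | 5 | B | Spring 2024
SELECT p.name, COUNT(DISTINCT c.course_id) AS distinct_course_count FROM enrollments c JOIN students p ON c.student_id = p.id GROUP BY p.id, p.name ORDER BY distinct_course_count ASC

Execution result:
name | distinct_course_count
Rose Garcia | 1
Noah Johnson | 1
Henry Miller | 1
Alice Brown | 1
Carol Garcia | 2
Quinn Brown | 3
Grace Miller | 3
Frank Wilson | 3
Sam Garcia | 4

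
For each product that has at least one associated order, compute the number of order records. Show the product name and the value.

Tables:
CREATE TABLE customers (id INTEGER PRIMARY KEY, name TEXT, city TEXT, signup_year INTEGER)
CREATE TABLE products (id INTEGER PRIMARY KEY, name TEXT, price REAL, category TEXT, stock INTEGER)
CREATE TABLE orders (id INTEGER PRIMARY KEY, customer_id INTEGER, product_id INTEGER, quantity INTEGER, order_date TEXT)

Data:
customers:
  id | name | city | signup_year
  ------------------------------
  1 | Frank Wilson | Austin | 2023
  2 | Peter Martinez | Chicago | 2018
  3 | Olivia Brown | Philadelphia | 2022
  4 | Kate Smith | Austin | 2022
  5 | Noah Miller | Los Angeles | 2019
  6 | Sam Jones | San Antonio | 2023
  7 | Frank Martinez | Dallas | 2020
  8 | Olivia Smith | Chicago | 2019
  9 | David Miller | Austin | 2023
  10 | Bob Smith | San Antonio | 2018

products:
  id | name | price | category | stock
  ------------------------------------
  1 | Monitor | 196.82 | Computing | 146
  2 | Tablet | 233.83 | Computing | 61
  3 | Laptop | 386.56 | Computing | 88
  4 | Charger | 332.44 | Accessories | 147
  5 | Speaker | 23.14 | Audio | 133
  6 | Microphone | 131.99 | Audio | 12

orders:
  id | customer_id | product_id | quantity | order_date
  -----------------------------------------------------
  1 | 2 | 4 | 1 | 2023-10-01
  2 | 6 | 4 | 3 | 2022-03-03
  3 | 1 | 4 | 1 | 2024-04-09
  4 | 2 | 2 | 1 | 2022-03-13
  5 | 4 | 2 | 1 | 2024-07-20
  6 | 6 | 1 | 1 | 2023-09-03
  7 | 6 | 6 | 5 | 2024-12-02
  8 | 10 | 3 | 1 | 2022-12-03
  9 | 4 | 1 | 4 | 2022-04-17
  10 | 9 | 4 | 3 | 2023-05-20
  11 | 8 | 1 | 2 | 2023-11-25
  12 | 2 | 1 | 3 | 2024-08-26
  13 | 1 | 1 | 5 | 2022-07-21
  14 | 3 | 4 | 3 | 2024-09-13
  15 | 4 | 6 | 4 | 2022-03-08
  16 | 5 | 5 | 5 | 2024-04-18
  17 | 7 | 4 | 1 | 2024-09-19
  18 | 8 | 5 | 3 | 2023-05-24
SELECT p.name, COUNT(*) AS n FROM orders c JOIN products p ON c.product_id = p.id GROUP BY p.id, p.name

Execution result:
name | n
Monitor | 5
Tablet | 2
Laptop | 1
Charger | 6
Speaker | 2
Microphone | 2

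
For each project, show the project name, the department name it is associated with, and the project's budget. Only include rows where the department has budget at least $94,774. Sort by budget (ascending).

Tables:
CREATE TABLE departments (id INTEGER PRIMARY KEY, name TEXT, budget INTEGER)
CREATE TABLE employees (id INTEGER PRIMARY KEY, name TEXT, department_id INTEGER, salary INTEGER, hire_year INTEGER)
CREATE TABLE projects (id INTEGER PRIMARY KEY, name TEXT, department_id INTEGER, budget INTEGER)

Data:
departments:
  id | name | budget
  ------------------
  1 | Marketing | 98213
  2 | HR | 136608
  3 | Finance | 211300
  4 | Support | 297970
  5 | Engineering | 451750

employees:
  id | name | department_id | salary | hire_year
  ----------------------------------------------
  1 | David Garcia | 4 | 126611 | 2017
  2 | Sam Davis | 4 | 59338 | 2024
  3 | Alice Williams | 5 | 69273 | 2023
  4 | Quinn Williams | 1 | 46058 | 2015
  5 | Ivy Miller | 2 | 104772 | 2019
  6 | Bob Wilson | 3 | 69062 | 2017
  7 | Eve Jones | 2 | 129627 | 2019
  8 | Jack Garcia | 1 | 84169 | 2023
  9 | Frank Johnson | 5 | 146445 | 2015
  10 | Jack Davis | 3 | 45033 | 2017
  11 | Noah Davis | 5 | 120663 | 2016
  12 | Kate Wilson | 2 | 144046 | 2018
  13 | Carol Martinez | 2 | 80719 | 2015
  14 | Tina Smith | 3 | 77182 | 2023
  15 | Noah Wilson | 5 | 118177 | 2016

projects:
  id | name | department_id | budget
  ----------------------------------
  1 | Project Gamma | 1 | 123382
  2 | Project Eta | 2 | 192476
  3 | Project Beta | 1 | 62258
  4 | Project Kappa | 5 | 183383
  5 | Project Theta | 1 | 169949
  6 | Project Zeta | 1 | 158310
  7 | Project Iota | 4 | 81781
SELECT c.name, p.name AS department, c.budget FROM projects c JOIN departments p ON c.department_id = p.id WHERE p.budget >= 94774 ORDER BY c.budget ASC

Execution result:
name | department | budget
Project Beta | Marketing | 62258
Project Iota | Support | 81781
Project Gamma | Marketing | 123382
Project Zeta | Marketing | 158310
Project Theta | Marketing | 169949
Project Kappa | Engineering | 183383
Project Eta | HR | 192476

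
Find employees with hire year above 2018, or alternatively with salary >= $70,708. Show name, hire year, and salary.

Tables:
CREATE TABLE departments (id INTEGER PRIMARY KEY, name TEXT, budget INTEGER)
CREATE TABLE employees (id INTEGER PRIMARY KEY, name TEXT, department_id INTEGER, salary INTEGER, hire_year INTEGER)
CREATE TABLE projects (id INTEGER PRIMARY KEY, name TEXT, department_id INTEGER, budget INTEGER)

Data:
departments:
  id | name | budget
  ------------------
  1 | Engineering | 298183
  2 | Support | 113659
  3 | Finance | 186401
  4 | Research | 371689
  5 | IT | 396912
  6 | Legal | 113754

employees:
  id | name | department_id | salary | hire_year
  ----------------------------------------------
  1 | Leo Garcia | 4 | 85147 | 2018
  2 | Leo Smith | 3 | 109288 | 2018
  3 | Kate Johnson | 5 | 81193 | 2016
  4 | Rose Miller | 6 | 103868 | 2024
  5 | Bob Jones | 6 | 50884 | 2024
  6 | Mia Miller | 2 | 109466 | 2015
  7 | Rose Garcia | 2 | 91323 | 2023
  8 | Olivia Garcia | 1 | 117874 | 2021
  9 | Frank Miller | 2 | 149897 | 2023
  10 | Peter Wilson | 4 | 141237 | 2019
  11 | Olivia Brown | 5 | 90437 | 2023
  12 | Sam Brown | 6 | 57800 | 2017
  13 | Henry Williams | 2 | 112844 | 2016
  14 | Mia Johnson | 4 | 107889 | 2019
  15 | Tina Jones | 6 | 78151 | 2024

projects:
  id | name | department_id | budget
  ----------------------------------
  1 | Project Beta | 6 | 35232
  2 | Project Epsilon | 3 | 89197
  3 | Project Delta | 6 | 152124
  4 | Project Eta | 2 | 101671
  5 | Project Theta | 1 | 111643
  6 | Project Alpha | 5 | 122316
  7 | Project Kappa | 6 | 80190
SELECT name, hire_year, salary FROM employees WHERE hire_year > 2018 OR salary >= 70708

Execution result:
name | hire_year | salary
Leo Garcia | 2018 | 85147
Leo Smith | 2018 | 109288
Kate Johnson | 2016 | 81193
Rose Miller | 2024 | 103868
Bob Jones | 2024 | 50884
Mia Miller | 2015 | 109466
Rose Garcia | 2023 | 91323
Olivia Garcia | 2021 | 117874
Frank Miller | 2023 | 149897
Peter Wilson | 2019 | 141237
Olivia Brown | 2023 | 90437
Henry Williams | 2016 | 112844
Mia Johnson | 2019 | 107889
Tina Jones | 2024 | 78151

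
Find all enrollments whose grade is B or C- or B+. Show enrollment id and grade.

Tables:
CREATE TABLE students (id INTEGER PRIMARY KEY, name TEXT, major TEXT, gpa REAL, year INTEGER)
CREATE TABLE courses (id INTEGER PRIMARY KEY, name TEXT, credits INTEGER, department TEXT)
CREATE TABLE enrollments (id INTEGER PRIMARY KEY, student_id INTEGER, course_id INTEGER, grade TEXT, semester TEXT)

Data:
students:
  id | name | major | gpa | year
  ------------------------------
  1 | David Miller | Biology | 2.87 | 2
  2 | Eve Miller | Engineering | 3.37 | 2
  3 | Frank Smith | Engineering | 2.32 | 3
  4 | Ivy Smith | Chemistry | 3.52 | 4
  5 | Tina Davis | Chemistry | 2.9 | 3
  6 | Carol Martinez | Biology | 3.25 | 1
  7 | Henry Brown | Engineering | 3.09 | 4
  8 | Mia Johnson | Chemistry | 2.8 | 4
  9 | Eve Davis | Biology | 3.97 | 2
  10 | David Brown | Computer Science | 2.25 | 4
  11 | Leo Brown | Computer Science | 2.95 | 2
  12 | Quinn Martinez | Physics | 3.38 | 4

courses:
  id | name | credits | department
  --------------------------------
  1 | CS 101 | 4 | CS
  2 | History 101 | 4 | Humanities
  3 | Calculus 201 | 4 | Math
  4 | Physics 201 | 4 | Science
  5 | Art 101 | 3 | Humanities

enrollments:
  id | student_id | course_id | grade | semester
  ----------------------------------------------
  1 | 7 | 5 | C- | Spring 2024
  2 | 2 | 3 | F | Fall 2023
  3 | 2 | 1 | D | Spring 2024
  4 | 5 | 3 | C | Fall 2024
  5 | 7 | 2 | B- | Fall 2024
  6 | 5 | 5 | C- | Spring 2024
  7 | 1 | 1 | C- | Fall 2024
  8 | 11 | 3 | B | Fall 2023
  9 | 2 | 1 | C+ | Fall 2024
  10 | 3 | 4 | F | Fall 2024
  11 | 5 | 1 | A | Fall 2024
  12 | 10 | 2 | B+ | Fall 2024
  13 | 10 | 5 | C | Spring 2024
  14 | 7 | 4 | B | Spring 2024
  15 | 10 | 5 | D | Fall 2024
SELECT id, grade FROM enrollments WHERE grade IN ('B', 'C-', 'B+')

Execution result:
id | grade
1 | C-
6 | C-
7 | C-
8 | B
12 | B+
14 | B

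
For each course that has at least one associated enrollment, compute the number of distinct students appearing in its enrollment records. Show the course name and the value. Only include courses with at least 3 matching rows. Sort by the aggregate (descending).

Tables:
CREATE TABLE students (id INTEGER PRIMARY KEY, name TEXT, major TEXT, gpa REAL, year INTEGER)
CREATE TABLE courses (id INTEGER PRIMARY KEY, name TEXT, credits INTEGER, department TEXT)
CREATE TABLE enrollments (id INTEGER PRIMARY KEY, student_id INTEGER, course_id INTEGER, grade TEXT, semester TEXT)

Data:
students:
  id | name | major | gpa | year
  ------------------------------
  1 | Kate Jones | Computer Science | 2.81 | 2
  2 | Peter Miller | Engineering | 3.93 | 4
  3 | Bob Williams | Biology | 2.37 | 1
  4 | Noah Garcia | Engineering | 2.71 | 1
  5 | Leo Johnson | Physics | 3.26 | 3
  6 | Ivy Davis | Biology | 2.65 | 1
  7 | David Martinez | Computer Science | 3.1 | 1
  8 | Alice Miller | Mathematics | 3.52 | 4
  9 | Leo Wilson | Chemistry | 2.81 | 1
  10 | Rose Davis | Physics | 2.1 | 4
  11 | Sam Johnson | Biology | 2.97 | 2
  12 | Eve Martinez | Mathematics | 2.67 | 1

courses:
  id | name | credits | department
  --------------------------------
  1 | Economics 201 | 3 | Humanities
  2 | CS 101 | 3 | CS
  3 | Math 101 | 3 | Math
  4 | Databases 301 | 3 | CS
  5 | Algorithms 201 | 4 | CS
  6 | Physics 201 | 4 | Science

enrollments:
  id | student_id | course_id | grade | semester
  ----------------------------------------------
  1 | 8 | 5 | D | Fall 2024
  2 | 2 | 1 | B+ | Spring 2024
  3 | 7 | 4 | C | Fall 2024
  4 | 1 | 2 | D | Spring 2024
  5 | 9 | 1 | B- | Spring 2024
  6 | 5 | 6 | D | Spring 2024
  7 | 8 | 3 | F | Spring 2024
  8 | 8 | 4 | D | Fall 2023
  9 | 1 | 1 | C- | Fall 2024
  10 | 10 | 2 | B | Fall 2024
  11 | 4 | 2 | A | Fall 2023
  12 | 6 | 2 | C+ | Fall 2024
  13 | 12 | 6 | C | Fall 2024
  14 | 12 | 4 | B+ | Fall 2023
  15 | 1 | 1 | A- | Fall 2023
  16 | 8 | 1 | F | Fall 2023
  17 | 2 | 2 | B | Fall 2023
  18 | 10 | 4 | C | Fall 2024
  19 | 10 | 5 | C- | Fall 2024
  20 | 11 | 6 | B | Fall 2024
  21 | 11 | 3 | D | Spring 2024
SELECT p.name, COUNT(DISTINCT c.student_id) AS distinct_student_count FROM enrollments c JOIN courses p ON c.course_id = p.id GROUP BY p.id, p.name HAVING COUNT(*) >= 3 ORDER BY distinct_student_count DESC

Execution result:
name | distinct_student_count
CS 101 | 5
Economics 201 | 4
Databases 301 | 4
Physics 201 | 3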